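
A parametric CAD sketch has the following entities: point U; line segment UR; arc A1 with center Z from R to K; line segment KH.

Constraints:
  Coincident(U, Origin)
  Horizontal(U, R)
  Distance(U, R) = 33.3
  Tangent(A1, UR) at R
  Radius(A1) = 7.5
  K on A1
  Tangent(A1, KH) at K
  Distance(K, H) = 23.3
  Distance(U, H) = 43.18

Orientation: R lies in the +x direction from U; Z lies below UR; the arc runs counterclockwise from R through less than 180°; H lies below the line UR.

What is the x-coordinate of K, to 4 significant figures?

25.88

Checks: U.y = 0.00, R.y = 0.00 ✓; |ZK| = 7.500 ✓; ∠(ZK, KH) = 90.00° ✓; |KH| = 23.30 ✓; |UH| = 43.18 ✓.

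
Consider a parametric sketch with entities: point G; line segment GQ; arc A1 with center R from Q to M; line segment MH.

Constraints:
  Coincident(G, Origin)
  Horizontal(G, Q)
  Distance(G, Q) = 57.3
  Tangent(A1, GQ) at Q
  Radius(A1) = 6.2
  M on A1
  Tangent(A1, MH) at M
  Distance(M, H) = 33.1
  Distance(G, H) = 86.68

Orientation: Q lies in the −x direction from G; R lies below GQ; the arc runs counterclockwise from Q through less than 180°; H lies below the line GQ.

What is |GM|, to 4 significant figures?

62.42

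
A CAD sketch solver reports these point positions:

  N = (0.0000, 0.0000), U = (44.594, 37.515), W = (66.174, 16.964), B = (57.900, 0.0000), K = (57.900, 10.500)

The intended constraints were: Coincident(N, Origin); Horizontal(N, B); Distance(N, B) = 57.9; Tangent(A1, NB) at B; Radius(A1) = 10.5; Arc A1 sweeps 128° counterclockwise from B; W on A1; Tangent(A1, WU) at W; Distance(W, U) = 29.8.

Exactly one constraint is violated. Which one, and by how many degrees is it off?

Tangent(A1, WU) at W — off by 8.40°.

N = (0.00, 0.00) ✓; N.y = 0.00, B.y = 0.00 ✓; |NB| = 57.90 ✓; ∠(KB, BN) = 90.00° ✓; |KB| = 10.50 ✓; bearing(K→W) − bearing(K→B) = 128.0° ✓; |KW| = 10.50 ✓; ∠(KW, WU) = 81.60° ✗; |WU| = 29.80 ✓.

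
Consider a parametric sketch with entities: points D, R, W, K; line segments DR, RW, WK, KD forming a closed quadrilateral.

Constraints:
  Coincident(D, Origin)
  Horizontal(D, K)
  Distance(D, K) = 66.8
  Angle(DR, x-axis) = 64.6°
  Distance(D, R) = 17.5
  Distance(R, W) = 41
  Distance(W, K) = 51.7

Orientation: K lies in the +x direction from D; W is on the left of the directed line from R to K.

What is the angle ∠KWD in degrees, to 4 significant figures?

75.20°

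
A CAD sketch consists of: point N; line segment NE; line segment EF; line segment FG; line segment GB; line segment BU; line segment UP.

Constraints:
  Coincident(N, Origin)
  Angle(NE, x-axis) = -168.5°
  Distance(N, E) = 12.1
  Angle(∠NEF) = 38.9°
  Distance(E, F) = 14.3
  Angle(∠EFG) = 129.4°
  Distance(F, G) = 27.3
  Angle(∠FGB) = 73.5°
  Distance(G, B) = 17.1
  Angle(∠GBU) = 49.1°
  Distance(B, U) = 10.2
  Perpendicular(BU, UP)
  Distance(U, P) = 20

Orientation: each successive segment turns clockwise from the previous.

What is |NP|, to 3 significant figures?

33.1

N is at the origin; NE runs at -168.5° with length 12.1, so E = (-11.9, -2.41). ∠NEF = 38.9° gives EF at 50.4° from the x-axis; with |EF| = 14.3, F = (-2.74, 8.61). ∠EFG = 129.4° gives FG at -0.200° from the x-axis; with |FG| = 27.3, G = (24.6, 8.51). ∠FGB = 73.5° gives GB at -107° from the x-axis; with |GB| = 17.1, B = (19.6, -7.87). ∠GBU = 49.1° gives BU at 122° from the x-axis; with |BU| = 10.2, U = (14.2, 0.744). BU ⟂ UP, so UP runs at 32.4°; with |UP| = 20.0, P = (31.1, 11.5). Then |NP| = |P − N| = 33.1.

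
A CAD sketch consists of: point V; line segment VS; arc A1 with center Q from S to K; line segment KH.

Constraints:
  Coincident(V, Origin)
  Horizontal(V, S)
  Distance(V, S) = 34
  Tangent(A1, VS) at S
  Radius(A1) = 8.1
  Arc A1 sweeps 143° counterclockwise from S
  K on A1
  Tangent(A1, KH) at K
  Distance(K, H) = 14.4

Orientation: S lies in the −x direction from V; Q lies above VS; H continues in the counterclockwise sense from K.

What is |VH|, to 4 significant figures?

46.80

On A1, S sits at bearing -90° from Q; a 143° counterclockwise sweep puts K at bearing 53°, so K = Q + 8.1·(cos 53°, sin 53°) = (-29.13, 14.57). Tangency of A1 to KH means the radius QK is perpendicular to KH, so KH runs along (−sin 53°, cos 53°); with |KH| = 14.4, H = (-40.63, 23.24). Then |VH| = |H − V| = 46.80.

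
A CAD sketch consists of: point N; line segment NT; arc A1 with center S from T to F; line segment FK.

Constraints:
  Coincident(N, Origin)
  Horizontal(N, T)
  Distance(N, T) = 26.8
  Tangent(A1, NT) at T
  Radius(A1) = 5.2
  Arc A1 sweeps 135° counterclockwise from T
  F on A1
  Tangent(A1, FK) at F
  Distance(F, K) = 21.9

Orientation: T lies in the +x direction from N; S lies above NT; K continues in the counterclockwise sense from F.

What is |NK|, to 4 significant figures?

28.61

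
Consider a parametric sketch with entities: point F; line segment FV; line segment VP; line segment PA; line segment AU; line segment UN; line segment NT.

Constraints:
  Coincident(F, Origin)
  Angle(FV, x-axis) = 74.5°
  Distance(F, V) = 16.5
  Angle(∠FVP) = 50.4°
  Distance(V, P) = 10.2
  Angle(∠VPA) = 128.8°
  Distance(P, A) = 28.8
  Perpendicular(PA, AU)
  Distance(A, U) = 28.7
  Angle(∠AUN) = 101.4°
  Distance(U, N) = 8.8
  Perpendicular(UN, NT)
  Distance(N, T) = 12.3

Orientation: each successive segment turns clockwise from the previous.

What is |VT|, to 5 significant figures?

26.292

∠AUN = 101.4° gives UN at 85.100° from the x-axis; with |UN| = 8.8, N = (-24.633, -3.2851). UN ⟂ NT, so NT runs at -4.9000°; with |NT| = 12.3, T = (-12.378, -4.3357). Then |VT| = |T − V| = 26.292.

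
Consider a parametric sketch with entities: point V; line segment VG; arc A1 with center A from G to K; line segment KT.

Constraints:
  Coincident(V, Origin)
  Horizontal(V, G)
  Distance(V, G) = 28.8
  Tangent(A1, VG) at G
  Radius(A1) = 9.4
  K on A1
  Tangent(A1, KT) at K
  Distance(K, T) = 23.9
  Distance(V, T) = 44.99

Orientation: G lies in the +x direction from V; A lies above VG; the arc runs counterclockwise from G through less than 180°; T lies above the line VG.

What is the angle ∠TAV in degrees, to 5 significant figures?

106.68°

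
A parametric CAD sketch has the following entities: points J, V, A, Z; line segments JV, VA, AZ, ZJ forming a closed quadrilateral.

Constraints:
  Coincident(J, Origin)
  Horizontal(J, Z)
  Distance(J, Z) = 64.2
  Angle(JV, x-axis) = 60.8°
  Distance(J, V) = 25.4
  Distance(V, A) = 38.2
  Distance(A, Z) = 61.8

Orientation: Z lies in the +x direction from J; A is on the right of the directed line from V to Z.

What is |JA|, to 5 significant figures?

15.753

J is at the origin; J and Z share the same y with |JZ| = 64.2 and Z in +x, so Z = (64.2, 0). JV runs at 60.8° with |JV| = 25.4, so V = (12.392, 22.172). A is determined by |VA| = 38.2 and |AZ| = 61.8 together: it lies at the intersection of circle(V, 38.2) and circle(Z, 61.8). With |VZ| = 56.353, the foot of the radical line on VZ is 7.2375 from V and the perpendicular offset is √(38.2² − 7.2375²) = 37.508. Taking the right-of-VZ solution: A = (4.2879, -15.158).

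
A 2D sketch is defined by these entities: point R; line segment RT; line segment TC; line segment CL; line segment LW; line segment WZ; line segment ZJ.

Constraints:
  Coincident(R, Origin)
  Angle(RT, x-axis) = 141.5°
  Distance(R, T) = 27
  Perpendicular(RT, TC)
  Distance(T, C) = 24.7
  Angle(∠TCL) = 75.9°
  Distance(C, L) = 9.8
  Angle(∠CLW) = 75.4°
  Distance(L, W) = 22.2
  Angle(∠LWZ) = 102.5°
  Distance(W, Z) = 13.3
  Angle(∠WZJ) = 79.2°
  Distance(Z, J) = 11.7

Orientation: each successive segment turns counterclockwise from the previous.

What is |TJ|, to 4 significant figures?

19.04

R is at the origin; RT runs at 141.5° with length 27.0, so T = (-21.13, 16.81). RT ⟂ TC, so TC runs at -128.5°; with |TC| = 24.7, C = (-36.51, -2.523). ∠TCL = 75.9° gives CL at -24.40° from the x-axis; with |CL| = 9.8, L = (-27.58, -6.571). ∠CLW = 75.4° gives LW at 80.20° from the x-axis; with |LW| = 22.2, W = (-23.80, 15.31). ∠LWZ = 102.5° gives WZ at 157.7° from the x-axis; with |WZ| = 13.3, Z = (-36.11, 20.35). ∠WZJ = 79.2° gives ZJ at -101.5° from the x-axis; with |ZJ| = 11.7, J = (-38.44, 8.887). Then |TJ| = |J − T| = 19.04.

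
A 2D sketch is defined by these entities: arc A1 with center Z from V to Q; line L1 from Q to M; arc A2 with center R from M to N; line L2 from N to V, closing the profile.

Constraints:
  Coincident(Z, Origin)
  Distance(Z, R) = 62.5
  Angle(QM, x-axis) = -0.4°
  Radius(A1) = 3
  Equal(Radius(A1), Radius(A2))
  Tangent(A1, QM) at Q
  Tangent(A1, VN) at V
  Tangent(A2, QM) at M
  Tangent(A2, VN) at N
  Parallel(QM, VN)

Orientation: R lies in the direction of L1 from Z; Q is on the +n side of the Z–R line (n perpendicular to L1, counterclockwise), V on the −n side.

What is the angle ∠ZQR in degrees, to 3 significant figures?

87.3°

Z is at the origin and R lies 62.5 along u from Z, so R = 62.5·u = (62.5, -0.436). Tangency of A1 to both parallel lines with radius 3.0 puts Q and V at Z ± 3.0·n: Q = (0.0209, 3.00), V = (-0.0209, -3.00). Then cos ∠ZQR = QZ·QR / (|QZ||QR|), giving 87.3°.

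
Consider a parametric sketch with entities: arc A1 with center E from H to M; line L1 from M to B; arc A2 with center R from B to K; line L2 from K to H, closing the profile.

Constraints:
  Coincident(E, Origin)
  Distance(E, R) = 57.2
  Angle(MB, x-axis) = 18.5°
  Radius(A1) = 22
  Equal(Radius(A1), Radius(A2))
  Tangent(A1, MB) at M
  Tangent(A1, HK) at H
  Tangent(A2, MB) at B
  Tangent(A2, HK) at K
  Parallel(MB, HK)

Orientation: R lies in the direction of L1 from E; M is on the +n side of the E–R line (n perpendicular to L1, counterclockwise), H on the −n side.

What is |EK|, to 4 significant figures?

61.28

Tangency of A1 to both parallel lines with radius 22.0 puts M and H at E ± 22.0·n: M = (-6.981, 20.86), H = (6.981, -20.86). Equal radii place B and K the same way about R: B = R + 22.0·n = (47.26, 39.01), K = R − 22.0·n = (61.22, -2.713). Then |EK| = |K − E| = 61.28.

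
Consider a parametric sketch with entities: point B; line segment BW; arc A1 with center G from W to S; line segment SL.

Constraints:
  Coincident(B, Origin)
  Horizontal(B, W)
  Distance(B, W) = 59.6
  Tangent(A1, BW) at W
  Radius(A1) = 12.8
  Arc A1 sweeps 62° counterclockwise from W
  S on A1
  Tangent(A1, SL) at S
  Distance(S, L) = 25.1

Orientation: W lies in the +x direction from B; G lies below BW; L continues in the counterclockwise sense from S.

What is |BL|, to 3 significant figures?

46.6

B is at the origin; B and W share the same y with |BW| = 59.6 and W on the +x side, so W = (59.6, 0.00). A1 meets BW tangentially, so GW is at right angles to BW, so G = W + (0, -12.8) = (59.6, -12.8). On A1, W sits at bearing 90° from G; a 62° counterclockwise sweep puts S at bearing 152°, so S = G + 12.8·(cos 152°, sin 152°) = (48.3, -6.79). The tangent condition forces GS to be normal to SL, so SL runs along (−sin 152°, cos 152°); with |SL| = 25.1, L = (36.5, -29.0). Then |BL| = |L − B| = 46.6.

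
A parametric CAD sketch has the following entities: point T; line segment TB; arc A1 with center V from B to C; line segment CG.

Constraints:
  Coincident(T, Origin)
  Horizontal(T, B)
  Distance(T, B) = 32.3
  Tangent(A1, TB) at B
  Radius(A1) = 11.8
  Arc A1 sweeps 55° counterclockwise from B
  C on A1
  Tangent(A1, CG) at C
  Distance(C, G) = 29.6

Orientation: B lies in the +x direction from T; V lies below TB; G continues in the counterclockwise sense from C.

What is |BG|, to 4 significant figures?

39.59

On A1, B sits at bearing 90° from V; a 55° counterclockwise sweep puts C at bearing 145°, so C = V + 11.8·(cos 145°, sin 145°) = (22.63, -5.032). Tangency of A1 to CG means the radius VC is perpendicular to CG, so CG runs along (−sin 145°, cos 145°); with |CG| = 29.6, G = (5.656, -29.28). Then |BG| = |G − B| = 39.59.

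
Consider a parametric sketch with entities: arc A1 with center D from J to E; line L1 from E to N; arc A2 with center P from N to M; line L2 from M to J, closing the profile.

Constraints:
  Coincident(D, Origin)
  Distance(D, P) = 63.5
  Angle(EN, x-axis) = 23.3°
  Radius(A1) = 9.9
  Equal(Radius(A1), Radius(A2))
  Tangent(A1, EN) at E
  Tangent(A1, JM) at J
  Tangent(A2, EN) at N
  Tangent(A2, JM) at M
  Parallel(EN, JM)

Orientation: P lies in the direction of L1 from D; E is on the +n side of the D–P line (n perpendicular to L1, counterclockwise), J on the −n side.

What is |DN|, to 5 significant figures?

64.267

The slot axis is L1's direction at 23.3°, so u = (cos 23.3°, sin 23.3°) = (0.91845, 0.39555) and n = (−sin 23.3°, cos 23.3°) = (-0.39555, 0.91845). D is at the origin and P lies 63.5 along u from D, so P = 63.5·u = (58.321, 25.117). Tangency of A1 to both parallel lines with radius 9.9 puts E and J at D ± 9.9·n: E = (-3.9159, 9.0926), J = (3.9159, -9.0926). Equal radii place N and M the same way about P: N = P + 9.9·n = (54.405, 34.210), M = P − 9.9·n = (62.237, 16.025). Then |DN| = |N − D| = 64.267.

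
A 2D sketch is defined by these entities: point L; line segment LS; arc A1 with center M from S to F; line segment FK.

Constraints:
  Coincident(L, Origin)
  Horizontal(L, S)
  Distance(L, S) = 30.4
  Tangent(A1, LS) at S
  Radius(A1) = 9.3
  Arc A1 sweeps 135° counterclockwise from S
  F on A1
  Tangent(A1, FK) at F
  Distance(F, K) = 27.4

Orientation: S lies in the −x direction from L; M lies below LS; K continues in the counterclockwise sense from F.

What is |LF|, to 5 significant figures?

40.240

L is at the origin; LS is horizontal with |LS| = 30.4 and S on the −x side, so S = (-30.400, 0.0000). Since A1 is tangent to LS there, MS ⟂ LS, so M = S + (0, -9.3) = (-30.400, -9.3000). On A1, S sits at bearing 90° from M; a 135° counterclockwise sweep puts F at bearing 225°, so F = M + 9.3·(cos 225°, sin 225°) = (-36.976, -15.876). Then |LF| = |F − L| = 40.240.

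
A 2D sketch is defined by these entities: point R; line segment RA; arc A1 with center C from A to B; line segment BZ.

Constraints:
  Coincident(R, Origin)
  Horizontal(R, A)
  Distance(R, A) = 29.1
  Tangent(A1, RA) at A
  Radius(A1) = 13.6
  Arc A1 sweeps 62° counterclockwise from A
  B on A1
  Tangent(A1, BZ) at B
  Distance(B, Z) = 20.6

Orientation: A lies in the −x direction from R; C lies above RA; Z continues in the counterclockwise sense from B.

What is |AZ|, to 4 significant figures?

33.40

R is at the origin; RA is horizontal with |RA| = 29.1 and A on the −x side, so A = (-29.10, 0.000). The tangent condition forces CA to be normal to RA, so C = A + (0, 13.6) = (-29.10, 13.60). On A1, A sits at bearing -90° from C; a 62° counterclockwise sweep puts B at bearing -28°, so B = C + 13.6·(cos -28°, sin -28°) = (-17.09, 7.215). The tangent condition forces CB to be normal to BZ, so BZ runs along (−sin -28°, cos -28°); with |BZ| = 20.6, Z = (-7.421, 25.40). Then |AZ| = |Z − A| = 33.40.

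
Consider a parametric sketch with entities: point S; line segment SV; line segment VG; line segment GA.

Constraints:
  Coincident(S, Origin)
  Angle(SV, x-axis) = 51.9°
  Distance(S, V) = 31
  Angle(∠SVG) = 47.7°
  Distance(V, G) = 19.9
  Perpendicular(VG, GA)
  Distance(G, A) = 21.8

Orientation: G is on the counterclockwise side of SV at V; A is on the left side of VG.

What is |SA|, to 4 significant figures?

1.484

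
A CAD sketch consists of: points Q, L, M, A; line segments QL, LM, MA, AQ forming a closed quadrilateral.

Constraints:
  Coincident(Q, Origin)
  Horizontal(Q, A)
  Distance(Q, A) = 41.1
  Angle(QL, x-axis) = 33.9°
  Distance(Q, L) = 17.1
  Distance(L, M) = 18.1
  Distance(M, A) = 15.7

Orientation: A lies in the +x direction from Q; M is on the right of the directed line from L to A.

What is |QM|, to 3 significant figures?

26.3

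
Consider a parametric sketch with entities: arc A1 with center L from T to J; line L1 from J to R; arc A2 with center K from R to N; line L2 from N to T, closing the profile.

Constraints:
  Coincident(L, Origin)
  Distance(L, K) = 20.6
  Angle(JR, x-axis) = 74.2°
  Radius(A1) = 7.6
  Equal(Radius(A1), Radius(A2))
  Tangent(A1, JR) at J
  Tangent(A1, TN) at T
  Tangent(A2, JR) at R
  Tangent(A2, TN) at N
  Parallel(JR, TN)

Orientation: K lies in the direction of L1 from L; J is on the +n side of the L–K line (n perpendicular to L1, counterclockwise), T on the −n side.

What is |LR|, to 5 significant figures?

21.957

The slot axis is L1's direction at 74.2°, so u = (cos 74.2°, sin 74.2°) = (0.27228, 0.96222) and n = (−sin 74.2°, cos 74.2°) = (-0.96222, 0.27228). L is at the origin and K lies 20.6 along u from L, so K = 20.6·u = (5.6090, 19.822). Tangency of A1 to both parallel lines with radius 7.6 puts J and T at L ± 7.6·n: J = (-7.3129, 2.0693), T = (7.3129, -2.0693). Equal radii place R and N the same way about K: R = K + 7.6·n = (-1.7039, 21.891), N = K − 7.6·n = (12.922, 17.752). Then |LR| = |R − L| = 21.957.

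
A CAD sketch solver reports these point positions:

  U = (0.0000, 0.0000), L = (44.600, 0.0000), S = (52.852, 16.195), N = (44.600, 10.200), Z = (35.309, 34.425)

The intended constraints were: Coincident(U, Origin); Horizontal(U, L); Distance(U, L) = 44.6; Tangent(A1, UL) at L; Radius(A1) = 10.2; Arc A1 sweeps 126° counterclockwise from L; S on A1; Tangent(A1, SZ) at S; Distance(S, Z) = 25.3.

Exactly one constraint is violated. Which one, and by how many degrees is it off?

Tangent(A1, SZ) at S — off by 7.90°.

U = (0.00, 0.00) ✓; U.y = 0.00, L.y = 0.00 ✓; |UL| = 44.60 ✓; ∠(NL, LU) = 90.00° ✓; |NL| = 10.20 ✓; bearing(N→S) − bearing(N→L) = 126.0° ✓; |NS| = 10.20 ✓; ∠(NS, SZ) = 82.10° ✗; |SZ| = 25.30 ✓.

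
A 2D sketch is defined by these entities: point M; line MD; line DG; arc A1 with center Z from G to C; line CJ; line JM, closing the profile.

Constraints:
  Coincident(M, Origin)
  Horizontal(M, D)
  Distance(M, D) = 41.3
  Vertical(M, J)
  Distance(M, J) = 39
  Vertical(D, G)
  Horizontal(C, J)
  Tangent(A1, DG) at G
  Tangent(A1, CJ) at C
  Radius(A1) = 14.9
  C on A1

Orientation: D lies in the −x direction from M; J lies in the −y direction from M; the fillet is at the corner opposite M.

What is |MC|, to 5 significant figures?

47.095

M is at the origin; MD is horizontal with |MD| = 41.3 and D on the −x side, so D = (-41.300, 0.0000). MJ is vertical with |MJ| = 39.0 and J on the −y side, so J = (0.0000, -39.000). The virtual corner opposite M is at (-41.300, -39.000). The tangent condition forces ZG to be normal to DG and since A1 is tangent to CJ there, ZC ⟂ CJ, with radius 14.9, so the center Z sits 14.9 in from both sides at Z = (-26.400, -24.100). That places the tangent points at G = (-41.300, -24.100) on DG and C = (-26.400, -39.000) on CJ. Then |MC| = |C − M| = 47.095.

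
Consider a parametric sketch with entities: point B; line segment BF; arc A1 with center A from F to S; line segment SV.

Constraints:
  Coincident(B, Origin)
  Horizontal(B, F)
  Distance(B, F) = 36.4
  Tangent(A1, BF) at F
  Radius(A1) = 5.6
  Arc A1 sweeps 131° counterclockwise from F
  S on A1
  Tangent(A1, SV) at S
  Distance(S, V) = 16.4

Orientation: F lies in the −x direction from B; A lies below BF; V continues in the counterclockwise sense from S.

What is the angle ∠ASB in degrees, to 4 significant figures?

28.14°

B is at the origin; B and F share the same y with |BF| = 36.4 and F on the −x side, so F = (-36.40, 0.000). A1 meets BF tangentially, so AF is at right angles to BF, so A = F + (0, -5.6) = (-36.40, -5.600). On A1, F sits at bearing 90° from A; a 131° counterclockwise sweep puts S at bearing 221°, so S = A + 5.6·(cos 221°, sin 221°) = (-40.63, -9.274). Then cos ∠ASB = SA·SB / (|SA||SB|), giving 28.14°.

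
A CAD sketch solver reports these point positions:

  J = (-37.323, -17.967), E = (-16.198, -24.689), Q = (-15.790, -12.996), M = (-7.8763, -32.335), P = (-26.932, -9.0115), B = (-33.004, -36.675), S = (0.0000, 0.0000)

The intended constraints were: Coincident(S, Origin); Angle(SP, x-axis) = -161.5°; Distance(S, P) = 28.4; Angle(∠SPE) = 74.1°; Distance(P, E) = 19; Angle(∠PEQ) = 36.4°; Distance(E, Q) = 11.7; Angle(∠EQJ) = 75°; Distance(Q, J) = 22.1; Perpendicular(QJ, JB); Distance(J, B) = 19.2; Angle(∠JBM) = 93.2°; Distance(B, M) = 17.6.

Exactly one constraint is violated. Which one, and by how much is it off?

Distance(B, M) = 17.6 — off by 7.90.

S = (0.00, 0.00) ✓; SP at -161.5° ✓; |SP| = 28.40 ✓; ∠SPE = 74.10° ✓; |PE| = 19.00 ✓; ∠PEQ = 36.40° ✓; |EQ| = 11.70 ✓; ∠EQJ = 75.00° ✓; |QJ| = 22.10 ✓; ∠(QJ, JB) = 90.00° ✓; |JB| = 19.20 ✓; ∠JBM = 93.20° ✓; |BM| = 25.50 ✗.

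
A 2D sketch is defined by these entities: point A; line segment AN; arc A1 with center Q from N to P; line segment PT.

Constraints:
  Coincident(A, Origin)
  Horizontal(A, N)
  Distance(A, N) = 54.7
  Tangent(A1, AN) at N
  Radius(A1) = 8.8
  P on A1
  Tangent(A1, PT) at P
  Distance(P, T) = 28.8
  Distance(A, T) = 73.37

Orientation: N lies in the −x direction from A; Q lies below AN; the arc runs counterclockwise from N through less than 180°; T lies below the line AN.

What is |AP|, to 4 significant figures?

64.13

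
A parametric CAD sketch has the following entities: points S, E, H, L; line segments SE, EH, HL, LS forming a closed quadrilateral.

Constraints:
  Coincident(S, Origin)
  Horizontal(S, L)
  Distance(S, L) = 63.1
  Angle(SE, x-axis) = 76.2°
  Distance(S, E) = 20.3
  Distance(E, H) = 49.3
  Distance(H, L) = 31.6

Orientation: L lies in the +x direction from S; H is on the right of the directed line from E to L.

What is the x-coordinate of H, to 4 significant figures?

36.93

Checks: S.y = 0.00, L.y = 0.00 ✓; |EH| = 49.30 ✓; |HL| = 31.60 ✓.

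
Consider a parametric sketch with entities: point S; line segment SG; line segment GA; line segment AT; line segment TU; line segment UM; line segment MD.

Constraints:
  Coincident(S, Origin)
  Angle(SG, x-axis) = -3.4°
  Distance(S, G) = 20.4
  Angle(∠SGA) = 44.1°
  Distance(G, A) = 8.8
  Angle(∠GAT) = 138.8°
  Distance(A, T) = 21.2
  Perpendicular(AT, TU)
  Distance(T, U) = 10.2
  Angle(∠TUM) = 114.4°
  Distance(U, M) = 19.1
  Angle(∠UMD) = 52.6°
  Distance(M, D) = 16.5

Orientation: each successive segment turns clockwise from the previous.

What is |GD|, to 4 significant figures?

14.64

S is at the origin; SG runs at -3.4° with length 20.4, so G = (20.36, -1.210). ∠SGA = 44.1° gives GA at -139.3° from the x-axis; with |GA| = 8.8, A = (13.69, -6.948). ∠GAT = 138.8° gives AT at 179.5° from the x-axis; with |AT| = 21.2, T = (-7.507, -6.763). AT is perpendicular to TU, so TU runs at 89.50°; with |TU| = 10.2, U = (-7.418, 3.436). ∠TUM = 114.4° gives UM at 23.90° from the x-axis; with |UM| = 19.1, M = (10.04, 11.17). ∠UMD = 52.6° gives MD at -103.5° from the x-axis; with |MD| = 16.5, D = (6.193, -4.870). Then |GD| = |D − G| = 14.64.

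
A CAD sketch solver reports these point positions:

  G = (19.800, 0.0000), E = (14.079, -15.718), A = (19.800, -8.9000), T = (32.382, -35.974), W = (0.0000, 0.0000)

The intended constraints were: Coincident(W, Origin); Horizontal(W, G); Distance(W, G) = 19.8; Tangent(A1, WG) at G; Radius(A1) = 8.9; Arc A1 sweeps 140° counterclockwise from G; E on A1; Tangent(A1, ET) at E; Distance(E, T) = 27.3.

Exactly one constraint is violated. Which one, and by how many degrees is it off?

Tangent(A1, ET) at E — off by 7.90°.

W = (0.00, 0.00) ✓; W.y = 0.00, G.y = 0.00 ✓; |WG| = 19.80 ✓; ∠(AG, GW) = 90.00° ✓; |AG| = 8.900 ✓; bearing(A→E) − bearing(A→G) = 140.0° ✓; |AE| = 8.900 ✓; ∠(AE, ET) = 97.90° ✗; |ET| = 27.30 ✓.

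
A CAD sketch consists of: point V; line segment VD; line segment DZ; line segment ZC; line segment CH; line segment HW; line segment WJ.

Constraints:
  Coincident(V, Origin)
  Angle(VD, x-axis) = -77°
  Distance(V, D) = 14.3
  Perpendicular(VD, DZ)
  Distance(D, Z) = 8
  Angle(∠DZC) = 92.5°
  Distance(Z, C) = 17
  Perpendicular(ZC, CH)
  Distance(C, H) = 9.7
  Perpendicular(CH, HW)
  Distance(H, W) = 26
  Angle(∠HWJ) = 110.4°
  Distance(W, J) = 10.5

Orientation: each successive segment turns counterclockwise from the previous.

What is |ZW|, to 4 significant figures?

13.23

V is at the origin; VD runs at -77.0° with length 14.3, so D = (3.217, -13.93). VD is perpendicular to DZ, so DZ runs at 13.00°; with |DZ| = 8.0, Z = (11.01, -12.13). ∠DZC = 92.5° gives ZC at 100.5° from the x-axis; with |ZC| = 17.0, C = (7.914, 4.581). The perpendicularity gives CH at right angles to ZC, so CH runs at -169.5°; with |CH| = 9.7, H = (-1.624, 2.814). The perpendicularity gives HW at right angles to CH, so HW runs at -79.50°; with |HW| = 26.0, W = (3.114, -22.75). Then |ZW| = |W − Z| = 13.23.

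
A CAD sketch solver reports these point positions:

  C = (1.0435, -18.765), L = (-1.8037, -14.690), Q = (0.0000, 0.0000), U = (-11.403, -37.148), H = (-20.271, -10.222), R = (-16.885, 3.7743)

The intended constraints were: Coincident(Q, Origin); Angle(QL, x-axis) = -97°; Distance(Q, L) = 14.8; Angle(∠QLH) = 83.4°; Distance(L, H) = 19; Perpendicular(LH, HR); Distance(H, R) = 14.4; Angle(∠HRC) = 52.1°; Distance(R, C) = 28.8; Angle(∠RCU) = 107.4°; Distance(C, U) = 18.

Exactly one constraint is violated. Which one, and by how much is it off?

Distance(C, U) = 18 — off by 4.20.

Q = (0.00, 0.00) ✓; QL at -97.00° ✓; |QL| = 14.80 ✓; ∠QLH = 83.40° ✓; |LH| = 19.00 ✓; ∠(LH, HR) = 90.00° ✓; |HR| = 14.40 ✓; ∠HRC = 52.10° ✓; |RC| = 28.80 ✓; ∠RCU = 107.4° ✓; |CU| = 22.20 ✗.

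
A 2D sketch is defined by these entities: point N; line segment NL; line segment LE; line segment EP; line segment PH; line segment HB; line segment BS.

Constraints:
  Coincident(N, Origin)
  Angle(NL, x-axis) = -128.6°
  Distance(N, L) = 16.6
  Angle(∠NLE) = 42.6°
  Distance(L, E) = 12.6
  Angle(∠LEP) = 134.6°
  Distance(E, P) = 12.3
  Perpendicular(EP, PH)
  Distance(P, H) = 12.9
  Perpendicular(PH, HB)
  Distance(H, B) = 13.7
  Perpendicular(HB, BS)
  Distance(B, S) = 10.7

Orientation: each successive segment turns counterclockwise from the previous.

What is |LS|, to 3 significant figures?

10.1

PH ⟂ HB, so HB runs at -126°; with |HB| = 13.7, B = (-9.19, -4.64). HB ⟂ BS, so BS runs at -35.8°; with |BS| = 10.7, S = (-0.508, -10.9). Then |LS| = |S − L| = 10.1.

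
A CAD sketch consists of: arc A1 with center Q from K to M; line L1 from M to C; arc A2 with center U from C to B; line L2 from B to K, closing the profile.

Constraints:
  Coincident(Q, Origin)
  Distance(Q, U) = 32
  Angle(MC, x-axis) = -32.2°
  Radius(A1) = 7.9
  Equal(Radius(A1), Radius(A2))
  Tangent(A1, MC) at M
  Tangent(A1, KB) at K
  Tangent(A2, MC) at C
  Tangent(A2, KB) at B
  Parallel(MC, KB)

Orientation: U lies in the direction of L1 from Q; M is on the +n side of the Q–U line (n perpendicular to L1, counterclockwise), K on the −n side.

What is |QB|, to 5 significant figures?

32.961

The slot axis is L1's direction at -32.2°, so u = (cos -32.2°, sin -32.2°) = (0.84619, -0.53288) and n = (−sin -32.2°, cos -32.2°) = (0.53288, 0.84619). Q is at the origin and U lies 32.0 along u from Q, so U = 32.0·u = (27.078, -17.052). Tangency of A1 to both parallel lines with radius 7.9 puts M and K at Q ± 7.9·n: M = (4.2097, 6.6849), K = (-4.2097, -6.6849). Equal radii place C and B the same way about U: C = U + 7.9·n = (31.288, -10.367), B = U − 7.9·n = (22.868, -23.737). Then |QB| = |B − Q| = 32.961.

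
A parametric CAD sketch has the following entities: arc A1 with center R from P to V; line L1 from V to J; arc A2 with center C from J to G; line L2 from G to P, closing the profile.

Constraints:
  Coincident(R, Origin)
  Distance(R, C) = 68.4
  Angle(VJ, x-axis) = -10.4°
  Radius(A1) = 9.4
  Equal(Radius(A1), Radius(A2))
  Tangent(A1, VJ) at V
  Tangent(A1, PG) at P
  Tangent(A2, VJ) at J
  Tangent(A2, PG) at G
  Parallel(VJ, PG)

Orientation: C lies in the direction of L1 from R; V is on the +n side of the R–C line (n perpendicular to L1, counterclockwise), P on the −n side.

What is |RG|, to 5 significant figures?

69.043

Tangency of A1 to both parallel lines with radius 9.4 puts V and P at R ± 9.4·n: V = (1.6969, 9.2456), P = (-1.6969, -9.2456). Equal radii place J and G the same way about C: J = C + 9.4·n = (68.973, -3.1019), G = C − 9.4·n = (65.579, -21.593). Then |RG| = |G − R| = 69.043.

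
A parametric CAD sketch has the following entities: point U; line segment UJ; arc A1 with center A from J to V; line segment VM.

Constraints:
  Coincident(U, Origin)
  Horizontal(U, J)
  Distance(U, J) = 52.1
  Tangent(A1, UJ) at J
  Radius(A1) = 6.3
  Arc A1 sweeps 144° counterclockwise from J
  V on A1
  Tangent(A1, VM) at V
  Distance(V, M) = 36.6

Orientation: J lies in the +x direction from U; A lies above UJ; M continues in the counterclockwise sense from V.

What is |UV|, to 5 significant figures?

56.955

U is at the origin; U and J share the same y with |UJ| = 52.1 and J on the +x side, so J = (52.100, 0.0000). Tangency of A1 to UJ means the radius AJ is perpendicular to UJ, so A = J + (0, 6.3) = (52.100, 6.3000). On A1, J sits at bearing -90° from A; a 144° counterclockwise sweep puts V at bearing 54°, so V = A + 6.3·(cos 54°, sin 54°) = (55.803, 11.397). Then |UV| = |V − U| = 56.955.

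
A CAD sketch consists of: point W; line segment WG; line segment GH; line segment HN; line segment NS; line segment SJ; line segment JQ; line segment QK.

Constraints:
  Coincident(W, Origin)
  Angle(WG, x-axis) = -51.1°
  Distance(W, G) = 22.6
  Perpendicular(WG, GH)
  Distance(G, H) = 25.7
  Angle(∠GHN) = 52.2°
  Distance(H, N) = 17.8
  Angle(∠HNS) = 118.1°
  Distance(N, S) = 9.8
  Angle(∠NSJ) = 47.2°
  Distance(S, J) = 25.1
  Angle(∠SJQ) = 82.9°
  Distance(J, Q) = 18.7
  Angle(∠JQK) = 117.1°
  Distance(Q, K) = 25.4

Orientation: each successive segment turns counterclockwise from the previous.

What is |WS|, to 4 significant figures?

11.41

∠GHN = 52.2° gives HN at 166.7° from the x-axis; with |HN| = 17.8, N = (16.87, 2.645). ∠HNS = 118.1° gives NS at -131.4° from the x-axis; with |NS| = 9.8, S = (10.39, -4.706). Then |WS| = |S − W| = 11.41.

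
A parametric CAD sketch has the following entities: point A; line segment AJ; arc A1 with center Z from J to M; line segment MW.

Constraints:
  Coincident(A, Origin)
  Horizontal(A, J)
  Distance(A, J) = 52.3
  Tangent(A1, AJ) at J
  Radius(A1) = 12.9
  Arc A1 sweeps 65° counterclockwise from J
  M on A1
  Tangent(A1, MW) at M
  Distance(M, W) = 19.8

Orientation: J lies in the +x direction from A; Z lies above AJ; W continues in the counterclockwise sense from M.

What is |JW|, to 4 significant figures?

32.36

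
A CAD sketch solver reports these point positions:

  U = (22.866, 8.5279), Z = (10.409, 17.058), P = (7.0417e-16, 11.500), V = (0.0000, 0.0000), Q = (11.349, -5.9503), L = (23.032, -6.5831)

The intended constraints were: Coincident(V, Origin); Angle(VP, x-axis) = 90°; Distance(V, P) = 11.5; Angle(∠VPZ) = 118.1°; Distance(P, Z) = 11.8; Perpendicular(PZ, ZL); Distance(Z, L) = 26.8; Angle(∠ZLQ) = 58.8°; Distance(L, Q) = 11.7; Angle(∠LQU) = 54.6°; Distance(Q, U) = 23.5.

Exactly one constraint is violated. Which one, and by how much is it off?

Distance(Q, U) = 23.5 — off by 5.00.

V = (0.00, 0.00) ✓; VP at 90.00° ✓; |VP| = 11.50 ✓; ∠VPZ = 118.1° ✓; |PZ| = 11.80 ✓; ∠(PZ, ZL) = 90.00° ✓; |ZL| = 26.80 ✓; ∠ZLQ = 58.80° ✓; |LQ| = 11.70 ✓; ∠LQU = 54.60° ✓; |QU| = 18.50 ✗.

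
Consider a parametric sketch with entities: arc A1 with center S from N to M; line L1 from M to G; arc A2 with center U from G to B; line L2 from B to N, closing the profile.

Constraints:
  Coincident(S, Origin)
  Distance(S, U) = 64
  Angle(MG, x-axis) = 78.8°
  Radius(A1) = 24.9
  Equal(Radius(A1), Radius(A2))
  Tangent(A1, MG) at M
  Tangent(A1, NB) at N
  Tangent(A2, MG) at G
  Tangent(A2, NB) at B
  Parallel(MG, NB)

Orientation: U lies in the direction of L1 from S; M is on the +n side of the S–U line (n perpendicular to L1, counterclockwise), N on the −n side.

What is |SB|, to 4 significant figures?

68.67

Tangency of A1 to both parallel lines with radius 24.9 puts M and N at S ± 24.9·n: M = (-24.43, 4.836), N = (24.43, -4.836). Equal radii place G and B the same way about U: G = U + 24.9·n = (-11.99, 67.62), B = U − 24.9·n = (36.86, 57.94). Then |SB| = |B − S| = 68.67.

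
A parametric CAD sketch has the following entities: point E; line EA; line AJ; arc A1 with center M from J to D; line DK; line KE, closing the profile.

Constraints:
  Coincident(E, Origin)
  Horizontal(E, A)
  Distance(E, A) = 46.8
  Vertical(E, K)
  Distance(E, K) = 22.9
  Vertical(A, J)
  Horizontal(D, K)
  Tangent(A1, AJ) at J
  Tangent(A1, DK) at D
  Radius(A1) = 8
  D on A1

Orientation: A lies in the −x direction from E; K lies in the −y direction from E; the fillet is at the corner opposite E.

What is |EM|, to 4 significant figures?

41.56

E is at the origin; EA is horizontal with |EA| = 46.8 and A on the −x side, so A = (-46.80, 0.000). EK is vertical with |EK| = 22.9 and K on the −y side, so K = (0.000, -22.90). The virtual corner opposite E is at (-46.80, -22.90). The tangent condition forces MJ to be normal to AJ and the tangent condition forces MD to be normal to DK, with radius 8.0, so the center M sits 8.0 in from both sides at M = (-38.80, -14.90). Then |EM| = |M − E| = 41.56.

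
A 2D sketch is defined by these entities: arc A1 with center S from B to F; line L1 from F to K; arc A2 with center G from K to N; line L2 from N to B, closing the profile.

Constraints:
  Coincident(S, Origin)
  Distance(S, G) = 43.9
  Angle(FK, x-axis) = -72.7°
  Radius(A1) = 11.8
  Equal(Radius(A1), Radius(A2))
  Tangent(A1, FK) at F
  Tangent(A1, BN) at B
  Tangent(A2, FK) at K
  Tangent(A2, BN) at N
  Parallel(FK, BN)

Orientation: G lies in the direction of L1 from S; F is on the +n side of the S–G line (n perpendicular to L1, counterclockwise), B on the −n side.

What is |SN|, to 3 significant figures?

45.5

The slot axis is L1's direction at -72.7°, so u = (cos -72.7°, sin -72.7°) = (0.297, -0.955) and n = (−sin -72.7°, cos -72.7°) = (0.955, 0.297). S is at the origin and G lies 43.9 along u from S, so G = 43.9·u = (13.1, -41.9). Tangency of A1 to both parallel lines with radius 11.8 puts F and B at S ± 11.8·n: F = (11.3, 3.51), B = (-11.3, -3.51). Equal radii place K and N the same way about G: K = G + 11.8·n = (24.3, -38.4), N = G − 11.8·n = (1.79, -45.4). Then |SN| = |N − S| = 45.5.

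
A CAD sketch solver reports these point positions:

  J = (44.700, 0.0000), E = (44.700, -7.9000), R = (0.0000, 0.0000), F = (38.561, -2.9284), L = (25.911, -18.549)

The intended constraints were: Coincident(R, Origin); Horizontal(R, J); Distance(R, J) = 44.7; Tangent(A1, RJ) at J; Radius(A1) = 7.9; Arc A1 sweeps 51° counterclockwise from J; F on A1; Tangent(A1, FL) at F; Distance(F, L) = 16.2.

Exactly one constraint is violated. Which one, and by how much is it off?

Distance(F, L) = 16.2 — off by 3.90.

R = (0.00, 0.00) ✓; R.y = 0.00, J.y = 0.00 ✓; |RJ| = 44.70 ✓; ∠(EJ, JR) = 90.00° ✓; |EJ| = 7.900 ✓; bearing(E→F) − bearing(E→J) = 51.00° ✓; |EF| = 7.900 ✓; ∠(EF, FL) = 90.00° ✓; |FL| = 20.10 ✗.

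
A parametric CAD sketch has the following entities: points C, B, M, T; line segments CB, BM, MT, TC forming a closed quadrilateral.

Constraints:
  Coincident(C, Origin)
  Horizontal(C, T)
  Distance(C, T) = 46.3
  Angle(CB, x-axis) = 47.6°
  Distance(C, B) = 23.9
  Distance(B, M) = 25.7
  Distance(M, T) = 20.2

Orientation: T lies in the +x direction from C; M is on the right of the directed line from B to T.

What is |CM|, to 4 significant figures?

27.50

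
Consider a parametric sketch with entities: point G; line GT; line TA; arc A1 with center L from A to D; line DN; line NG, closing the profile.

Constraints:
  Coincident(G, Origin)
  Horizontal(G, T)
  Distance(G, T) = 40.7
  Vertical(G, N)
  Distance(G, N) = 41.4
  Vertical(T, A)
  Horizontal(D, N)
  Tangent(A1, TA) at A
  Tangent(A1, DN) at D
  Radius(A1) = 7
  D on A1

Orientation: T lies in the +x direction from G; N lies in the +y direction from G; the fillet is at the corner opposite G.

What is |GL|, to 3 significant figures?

48.2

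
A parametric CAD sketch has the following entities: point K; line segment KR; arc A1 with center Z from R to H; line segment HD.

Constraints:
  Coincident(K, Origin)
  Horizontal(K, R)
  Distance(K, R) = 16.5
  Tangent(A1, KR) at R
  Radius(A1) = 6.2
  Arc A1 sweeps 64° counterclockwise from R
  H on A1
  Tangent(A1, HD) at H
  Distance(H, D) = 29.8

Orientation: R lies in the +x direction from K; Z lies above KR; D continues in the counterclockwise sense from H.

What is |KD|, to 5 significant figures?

46.374

K is at the origin; KR is horizontal with |KR| = 16.5 and R on the +x side, so R = (16.500, 0.0000). Tangency of A1 to KR means the radius ZR is perpendicular to KR, so Z = R + (0, 6.2) = (16.500, 6.2000). On A1, R sits at bearing -90° from Z; a 64° counterclockwise sweep puts H at bearing -26°, so H = Z + 6.2·(cos -26°, sin -26°) = (22.073, 3.4821). The tangent condition forces ZH to be normal to HD, so HD runs along (−sin -26°, cos -26°); with |HD| = 29.8, D = (35.136, 30.266). Then |KD| = |D − K| = 46.374.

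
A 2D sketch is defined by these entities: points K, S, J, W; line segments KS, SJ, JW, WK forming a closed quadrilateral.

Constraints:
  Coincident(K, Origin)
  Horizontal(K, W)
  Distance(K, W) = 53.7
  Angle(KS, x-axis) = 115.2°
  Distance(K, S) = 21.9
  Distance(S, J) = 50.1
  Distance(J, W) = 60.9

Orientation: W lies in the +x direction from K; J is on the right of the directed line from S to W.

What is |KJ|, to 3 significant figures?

29.3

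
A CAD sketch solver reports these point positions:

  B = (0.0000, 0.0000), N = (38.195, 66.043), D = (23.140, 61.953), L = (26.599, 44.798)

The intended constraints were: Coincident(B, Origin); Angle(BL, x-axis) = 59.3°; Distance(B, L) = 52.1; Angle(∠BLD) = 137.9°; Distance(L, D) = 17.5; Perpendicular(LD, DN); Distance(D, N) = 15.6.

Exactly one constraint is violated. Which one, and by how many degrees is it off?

Perpendicular(LD, DN) — off by 3.80°.

B = (0.00, 0.00) ✓; BL at 59.30° ✓; |BL| = 52.10 ✓; ∠BLD = 137.9° ✓; |LD| = 17.50 ✓; ∠(LD, DN) = 86.20° ✗; |DN| = 15.60 ✓.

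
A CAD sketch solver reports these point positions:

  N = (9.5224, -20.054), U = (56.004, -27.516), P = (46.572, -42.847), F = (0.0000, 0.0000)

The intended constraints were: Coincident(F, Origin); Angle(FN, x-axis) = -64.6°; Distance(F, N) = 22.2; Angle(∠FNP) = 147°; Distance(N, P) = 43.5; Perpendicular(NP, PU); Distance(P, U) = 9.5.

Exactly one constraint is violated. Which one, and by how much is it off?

Distance(P, U) = 9.5 — off by 8.50.

F = (0.00, 0.00) ✓; FN at -64.60° ✓; |FN| = 22.20 ✓; ∠FNP = 147.0° ✓; |NP| = 43.50 ✓; ∠(NP, PU) = 90.00° ✓; |PU| = 18.00 ✗.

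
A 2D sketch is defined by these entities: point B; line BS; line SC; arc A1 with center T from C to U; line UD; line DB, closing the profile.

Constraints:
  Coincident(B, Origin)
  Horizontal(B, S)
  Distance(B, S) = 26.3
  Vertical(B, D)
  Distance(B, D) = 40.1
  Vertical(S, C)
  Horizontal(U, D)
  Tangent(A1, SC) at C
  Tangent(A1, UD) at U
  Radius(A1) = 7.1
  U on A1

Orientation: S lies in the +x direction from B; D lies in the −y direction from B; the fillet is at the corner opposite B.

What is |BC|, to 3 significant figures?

42.2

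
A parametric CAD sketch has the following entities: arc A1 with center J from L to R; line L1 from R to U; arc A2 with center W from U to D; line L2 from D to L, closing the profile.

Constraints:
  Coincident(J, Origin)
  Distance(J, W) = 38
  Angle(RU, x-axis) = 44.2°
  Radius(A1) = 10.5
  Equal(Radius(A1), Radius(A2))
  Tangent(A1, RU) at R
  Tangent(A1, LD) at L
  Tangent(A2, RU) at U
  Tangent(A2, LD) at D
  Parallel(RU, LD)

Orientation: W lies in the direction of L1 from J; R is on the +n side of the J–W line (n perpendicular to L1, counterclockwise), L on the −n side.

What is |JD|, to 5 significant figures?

39.424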